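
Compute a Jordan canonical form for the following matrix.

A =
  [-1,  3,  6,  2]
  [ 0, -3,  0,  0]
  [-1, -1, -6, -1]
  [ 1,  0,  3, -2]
J_2(-3) ⊕ J_2(-3)

The characteristic polynomial is
  det(x·I − A) = x^4 + 12*x^3 + 54*x^2 + 108*x + 81 = (x + 3)^4

Eigenvalues and multiplicities (the geometric multiplicity of λ is n − rank(A − λI), which equals the number of Jordan blocks for λ):
  λ = -3: algebraic multiplicity = 4, geometric multiplicity = 2

Determining the block sizes for each eigenvalue:
  λ = -3: with am = 4 and gm = 2, the partition is not yet determined (e.g. several partitions of 4 into 2 parts exist). Let N = A − (-3)·I. Computing rank(N^1) = 2, rank(N^2) = 0; the number of blocks of size ≥ j is rank(N^{j−1}) − rank(N^j), giving [2, 2]. So we have 2 block(s) of size 2 → block sizes [2, 2]

Assembling the blocks gives a Jordan form
J =
  [-3,  1,  0,  0]
  [ 0, -3,  0,  0]
  [ 0,  0, -3,  1]
  [ 0,  0,  0, -3]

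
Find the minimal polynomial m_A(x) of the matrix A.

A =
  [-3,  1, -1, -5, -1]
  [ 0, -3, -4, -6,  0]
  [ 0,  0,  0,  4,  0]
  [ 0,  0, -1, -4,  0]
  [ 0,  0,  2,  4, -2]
x^4 + 10*x^3 + 37*x^2 + 60*x + 36

The characteristic polynomial is χ_A(x) = (x + 2)^3*(x + 3)^2, so the eigenvalues are known. The minimal polynomial is
  m_A(x) = Π_λ (x − λ)^{k_λ}
where k_λ is the size of the *largest* Jordan block for λ (equivalently, the smallest k with (A − λI)^k v = 0 for every generalised eigenvector v of λ).

  λ = -3: largest Jordan block has size 2, contributing (x + 3)^2
  λ = -2: largest Jordan block has size 2, contributing (x + 2)^2

So m_A(x) = (x + 2)^2*(x + 3)^2 = x^4 + 10*x^3 + 37*x^2 + 60*x + 36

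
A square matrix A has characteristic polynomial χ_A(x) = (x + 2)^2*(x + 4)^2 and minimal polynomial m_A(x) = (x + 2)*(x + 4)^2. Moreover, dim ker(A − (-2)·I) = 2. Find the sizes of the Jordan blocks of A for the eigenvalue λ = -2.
Block sizes for λ = -2: [1, 1]

Step 1 — from the characteristic polynomial, algebraic multiplicity of λ = -2 is 2. From dim ker(A − (-2)·I) = 2, there are exactly 2 Jordan blocks for λ = -2.
Step 2 — from the minimal polynomial, the factor (x + 2) tells us the largest block for λ = -2 has size 1.
Step 3 — with total size 2, 2 blocks, and largest block 1, the block sizes (in nonincreasing order) are [1, 1].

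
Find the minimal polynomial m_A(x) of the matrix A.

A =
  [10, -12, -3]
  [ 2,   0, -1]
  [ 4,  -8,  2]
x^2 - 8*x + 16

The characteristic polynomial is χ_A(x) = (x - 4)^3, so the eigenvalues are known. The minimal polynomial is
  m_A(x) = Π_λ (x − λ)^{k_λ}
where k_λ is the size of the *largest* Jordan block for λ (equivalently, the smallest k with (A − λI)^k v = 0 for every generalised eigenvector v of λ).

  λ = 4: largest Jordan block has size 2, contributing (x − 4)^2

So m_A(x) = (x - 4)^2 = x^2 - 8*x + 16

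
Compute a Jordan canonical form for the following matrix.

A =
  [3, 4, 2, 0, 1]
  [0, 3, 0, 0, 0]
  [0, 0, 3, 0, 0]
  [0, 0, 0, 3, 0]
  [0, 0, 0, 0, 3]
J_2(3) ⊕ J_1(3) ⊕ J_1(3) ⊕ J_1(3)

The characteristic polynomial is
  det(x·I − A) = x^5 - 15*x^4 + 90*x^3 - 270*x^2 + 405*x - 243 = (x - 3)^5

Eigenvalues and multiplicities (the geometric multiplicity of λ is n − rank(A − λI), which equals the number of Jordan blocks for λ):
  λ = 3: algebraic multiplicity = 5, geometric multiplicity = 4

Determining the block sizes for each eigenvalue:
  λ = 3: 4 blocks summing to 5 forces exactly one block of size 2 and the rest size 1 → block sizes [2, 1, 1, 1]

Assembling the blocks gives a Jordan form
J =
  [3, 1, 0, 0, 0]
  [0, 3, 0, 0, 0]
  [0, 0, 3, 0, 0]
  [0, 0, 0, 3, 0]
  [0, 0, 0, 0, 3]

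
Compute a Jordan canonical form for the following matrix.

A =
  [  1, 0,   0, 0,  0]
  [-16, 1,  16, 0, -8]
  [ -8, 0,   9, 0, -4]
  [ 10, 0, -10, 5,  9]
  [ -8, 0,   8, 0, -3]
J_1(1) ⊕ J_1(1) ⊕ J_1(1) ⊕ J_2(5)

The characteristic polynomial is
  det(x·I − A) = x^5 - 13*x^4 + 58*x^3 - 106*x^2 + 85*x - 25 = (x - 5)^2*(x - 1)^3

Eigenvalues and multiplicities (the geometric multiplicity of λ is n − rank(A − λI), which equals the number of Jordan blocks for λ):
  λ = 1: algebraic multiplicity = 3, geometric multiplicity = 3
  λ = 5: algebraic multiplicity = 2, geometric multiplicity = 1

Determining the block sizes for each eigenvalue:
  λ = 1: gm = am = 3, so every block has size 1 → block sizes [1, 1, 1]
  λ = 5: one block (gm = 1), so the single block has size am = 2 → block sizes [2]

Assembling the blocks gives a Jordan form
J =
  [1, 0, 0, 0, 0]
  [0, 1, 0, 0, 0]
  [0, 0, 1, 0, 0]
  [0, 0, 0, 5, 1]
  [0, 0, 0, 0, 5]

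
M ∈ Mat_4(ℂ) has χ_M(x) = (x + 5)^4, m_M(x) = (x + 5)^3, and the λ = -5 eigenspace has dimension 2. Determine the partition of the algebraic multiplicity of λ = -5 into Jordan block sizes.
Block sizes for λ = -5: [3, 1]

Step 1 — from the characteristic polynomial, algebraic multiplicity of λ = -5 is 4. From dim ker(M − (-5)·I) = 2, there are exactly 2 Jordan blocks for λ = -5.
Step 2 — from the minimal polynomial, the factor (x + 5)^3 tells us the largest block for λ = -5 has size 3.
Step 3 — with total size 4, 2 blocks, and largest block 3, the block sizes (in nonincreasing order) are [3, 1].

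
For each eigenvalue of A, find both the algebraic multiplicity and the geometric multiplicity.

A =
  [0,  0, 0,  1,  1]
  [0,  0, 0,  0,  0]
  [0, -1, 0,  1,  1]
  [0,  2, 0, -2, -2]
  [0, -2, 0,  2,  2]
λ = 0: alg = 5, geom = 3

Step 1 — factor the characteristic polynomial to read off the algebraic multiplicities:
  χ_A(x) = x^5

Step 2 — compute geometric multiplicities via the rank-nullity identity g(λ) = n − rank(A − λI):
  rank(A − (0)·I) = 2, so dim ker(A − (0)·I) = n − 2 = 3

Summary:
  λ = 0: algebraic multiplicity = 5, geometric multiplicity = 3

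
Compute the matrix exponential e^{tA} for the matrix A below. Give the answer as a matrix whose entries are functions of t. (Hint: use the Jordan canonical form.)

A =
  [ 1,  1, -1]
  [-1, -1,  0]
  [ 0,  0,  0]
e^{tA} =
  [t + 1, t, -t^2/2 - t]
  [-t, 1 - t, t^2/2]
  [0, 0, 1]

Strategy: write A = P · J · P⁻¹ where J is a Jordan canonical form, so e^{tA} = P · e^{tJ} · P⁻¹, and e^{tJ} can be computed block-by-block.

A has Jordan form
J =
  [0, 1, 0]
  [0, 0, 1]
  [0, 0, 0]
(up to reordering of blocks).

Per-block formulas:
  For a 3×3 Jordan block J_3(0): exp(t · J_3(0)) = e^(0t)·(I + t·N + (t^2/2)·N^2), where N is the 3×3 nilpotent shift.

After assembling e^{tJ} and conjugating by P, we get:

e^{tA} =
  [t + 1, t, -t^2/2 - t]
  [-t, 1 - t, t^2/2]
  [0, 0, 1]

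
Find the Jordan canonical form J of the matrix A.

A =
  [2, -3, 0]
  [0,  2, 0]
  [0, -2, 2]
J_2(2) ⊕ J_1(2)

The characteristic polynomial is
  det(x·I − A) = x^3 - 6*x^2 + 12*x - 8 = (x - 2)^3

Eigenvalues and multiplicities (the geometric multiplicity of λ is n − rank(A − λI), which equals the number of Jordan blocks for λ):
  λ = 2: algebraic multiplicity = 3, geometric multiplicity = 2

Determining the block sizes for each eigenvalue:
  λ = 2: 2 blocks summing to 3 forces exactly one block of size 2 and the rest size 1 → block sizes [2, 1]

Assembling the blocks gives a Jordan form
J =
  [2, 1, 0]
  [0, 2, 0]
  [0, 0, 2]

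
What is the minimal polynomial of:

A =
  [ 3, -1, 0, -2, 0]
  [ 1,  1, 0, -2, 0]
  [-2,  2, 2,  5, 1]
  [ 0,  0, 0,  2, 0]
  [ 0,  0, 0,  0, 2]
x^2 - 4*x + 4

The characteristic polynomial is χ_A(x) = (x - 2)^5, so the eigenvalues are known. The minimal polynomial is
  m_A(x) = Π_λ (x − λ)^{k_λ}
where k_λ is the size of the *largest* Jordan block for λ (equivalently, the smallest k with (A − λI)^k v = 0 for every generalised eigenvector v of λ).

  λ = 2: largest Jordan block has size 2, contributing (x − 2)^2

So m_A(x) = (x - 2)^2 = x^2 - 4*x + 4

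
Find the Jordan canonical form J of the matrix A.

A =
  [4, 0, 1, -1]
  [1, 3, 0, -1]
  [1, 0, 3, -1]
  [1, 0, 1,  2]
J_3(3) ⊕ J_1(3)

The characteristic polynomial is
  det(x·I − A) = x^4 - 12*x^3 + 54*x^2 - 108*x + 81 = (x - 3)^4

Eigenvalues and multiplicities (the geometric multiplicity of λ is n − rank(A − λI), which equals the number of Jordan blocks for λ):
  λ = 3: algebraic multiplicity = 4, geometric multiplicity = 2

Determining the block sizes for each eigenvalue:
  λ = 3: with am = 4 and gm = 2, the partition is not yet determined (e.g. several partitions of 4 into 2 parts exist). Let N = A − (3)·I. Computing rank(N^1) = 2, rank(N^2) = 1, rank(N^3) = 0; the number of blocks of size ≥ j is rank(N^{j−1}) − rank(N^j), giving [2, 1, 1]. So we have 1 block(s) of size 3, 1 block(s) of size 1 → block sizes [3, 1]

Assembling the blocks gives a Jordan form
J =
  [3, 1, 0, 0]
  [0, 3, 1, 0]
  [0, 0, 3, 0]
  [0, 0, 0, 3]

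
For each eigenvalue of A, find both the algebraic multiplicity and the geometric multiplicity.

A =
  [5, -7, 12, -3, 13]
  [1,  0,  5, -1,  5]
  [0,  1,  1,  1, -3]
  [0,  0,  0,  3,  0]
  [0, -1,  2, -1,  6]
λ = 3: alg = 5, geom = 3

Step 1 — factor the characteristic polynomial to read off the algebraic multiplicities:
  χ_A(x) = (x - 3)^5

Step 2 — compute geometric multiplicities via the rank-nullity identity g(λ) = n − rank(A − λI):
  rank(A − (3)·I) = 2, so dim ker(A − (3)·I) = n − 2 = 3

Summary:
  λ = 3: algebraic multiplicity = 5, geometric multiplicity = 3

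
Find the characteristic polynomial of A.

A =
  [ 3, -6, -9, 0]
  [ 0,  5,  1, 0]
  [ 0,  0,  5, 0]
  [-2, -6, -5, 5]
x^4 - 18*x^3 + 120*x^2 - 350*x + 375

Expanding det(x·I − A) (e.g. by cofactor expansion or by noting that A is similar to its Jordan form J, which has the same characteristic polynomial as A) gives
  χ_A(x) = x^4 - 18*x^3 + 120*x^2 - 350*x + 375
which factors as (x - 5)^3*(x - 3). The eigenvalues (with algebraic multiplicities) are λ = 3 with multiplicity 1, λ = 5 with multiplicity 3.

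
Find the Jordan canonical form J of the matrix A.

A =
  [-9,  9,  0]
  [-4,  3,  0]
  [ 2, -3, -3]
J_2(-3) ⊕ J_1(-3)

The characteristic polynomial is
  det(x·I − A) = x^3 + 9*x^2 + 27*x + 27 = (x + 3)^3

Eigenvalues and multiplicities (the geometric multiplicity of λ is n − rank(A − λI), which equals the number of Jordan blocks for λ):
  λ = -3: algebraic multiplicity = 3, geometric multiplicity = 2

Determining the block sizes for each eigenvalue:
  λ = -3: 2 blocks summing to 3 forces exactly one block of size 2 and the rest size 1 → block sizes [2, 1]

Assembling the blocks gives a Jordan form
J =
  [-3,  1,  0]
  [ 0, -3,  0]
  [ 0,  0, -3]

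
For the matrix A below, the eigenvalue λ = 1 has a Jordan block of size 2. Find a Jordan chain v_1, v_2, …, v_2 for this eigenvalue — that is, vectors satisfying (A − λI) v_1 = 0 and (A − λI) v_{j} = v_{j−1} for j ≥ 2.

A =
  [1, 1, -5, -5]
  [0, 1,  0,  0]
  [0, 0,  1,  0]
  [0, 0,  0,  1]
A Jordan chain for λ = 1 of length 2:
v_1 = (1, 0, 0, 0)ᵀ
v_2 = (0, 1, 0, 0)ᵀ

Let N = A − (1)·I. We want v_2 with N^2 v_2 = 0 but N^1 v_2 ≠ 0; then v_{j-1} := N · v_j for j = 2, …, 2.

Pick v_2 = (0, 1, 0, 0)ᵀ.
Then v_1 = N · v_2 = (1, 0, 0, 0)ᵀ.

Sanity check: (A − (1)·I) v_1 = (0, 0, 0, 0)ᵀ = 0. ✓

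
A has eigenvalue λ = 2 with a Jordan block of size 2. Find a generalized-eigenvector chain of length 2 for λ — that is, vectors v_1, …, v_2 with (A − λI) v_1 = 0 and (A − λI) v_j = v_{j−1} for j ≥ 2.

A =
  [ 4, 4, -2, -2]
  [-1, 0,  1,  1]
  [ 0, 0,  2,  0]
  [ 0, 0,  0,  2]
A Jordan chain for λ = 2 of length 2:
v_1 = (2, -1, 0, 0)ᵀ
v_2 = (1, 0, 0, 0)ᵀ

Let N = A − (2)·I. We want v_2 with N^2 v_2 = 0 but N^1 v_2 ≠ 0; then v_{j-1} := N · v_j for j = 2, …, 2.

Pick v_2 = (1, 0, 0, 0)ᵀ.
Then v_1 = N · v_2 = (2, -1, 0, 0)ᵀ.

Sanity check: (A − (2)·I) v_1 = (0, 0, 0, 0)ᵀ = 0. ✓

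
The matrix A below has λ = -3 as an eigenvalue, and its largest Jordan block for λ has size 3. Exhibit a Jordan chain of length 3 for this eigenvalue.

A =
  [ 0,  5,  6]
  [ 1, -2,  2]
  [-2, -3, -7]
A Jordan chain for λ = -3 of length 3:
v_1 = (2, 0, -1)ᵀ
v_2 = (3, 1, -2)ᵀ
v_3 = (1, 0, 0)ᵀ

Let N = A − (-3)·I. We want v_3 with N^3 v_3 = 0 but N^2 v_3 ≠ 0; then v_{j-1} := N · v_j for j = 3, …, 2.

Pick v_3 = (1, 0, 0)ᵀ.
Then v_2 = N · v_3 = (3, 1, -2)ᵀ.
Then v_1 = N · v_2 = (2, 0, -1)ᵀ.

Sanity check: (A − (-3)·I) v_1 = (0, 0, 0)ᵀ = 0. ✓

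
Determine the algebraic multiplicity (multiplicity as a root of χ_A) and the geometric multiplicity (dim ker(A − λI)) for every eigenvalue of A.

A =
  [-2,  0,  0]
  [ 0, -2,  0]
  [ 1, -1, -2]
λ = -2: alg = 3, geom = 2

Step 1 — factor the characteristic polynomial to read off the algebraic multiplicities:
  χ_A(x) = (x + 2)^3

Step 2 — compute geometric multiplicities via the rank-nullity identity g(λ) = n − rank(A − λI):
  rank(A − (-2)·I) = 1, so dim ker(A − (-2)·I) = n − 1 = 2

Summary:
  λ = -2: algebraic multiplicity = 3, geometric multiplicity = 2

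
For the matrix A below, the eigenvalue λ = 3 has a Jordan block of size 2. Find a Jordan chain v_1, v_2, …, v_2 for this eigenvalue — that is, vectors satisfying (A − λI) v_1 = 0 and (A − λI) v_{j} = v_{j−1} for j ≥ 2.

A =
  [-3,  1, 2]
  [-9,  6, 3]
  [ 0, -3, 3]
A Jordan chain for λ = 3 of length 2:
v_1 = (-3, 0, -9)ᵀ
v_2 = (1, 3, 0)ᵀ

Let N = A − (3)·I. We want v_2 with N^2 v_2 = 0 but N^1 v_2 ≠ 0; then v_{j-1} := N · v_j for j = 2, …, 2.

Pick v_2 = (1, 3, 0)ᵀ.
Then v_1 = N · v_2 = (-3, 0, -9)ᵀ.

Sanity check: (A − (3)·I) v_1 = (0, 0, 0)ᵀ = 0. ✓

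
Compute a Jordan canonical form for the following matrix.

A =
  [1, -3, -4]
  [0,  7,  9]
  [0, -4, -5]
J_3(1)

The characteristic polynomial is
  det(x·I − A) = x^3 - 3*x^2 + 3*x - 1 = (x - 1)^3

Eigenvalues and multiplicities (the geometric multiplicity of λ is n − rank(A − λI), which equals the number of Jordan blocks for λ):
  λ = 1: algebraic multiplicity = 3, geometric multiplicity = 1

Determining the block sizes for each eigenvalue:
  λ = 1: one block (gm = 1), so the single block has size am = 3 → block sizes [3]

Assembling the blocks gives a Jordan form
J =
  [1, 1, 0]
  [0, 1, 1]
  [0, 0, 1]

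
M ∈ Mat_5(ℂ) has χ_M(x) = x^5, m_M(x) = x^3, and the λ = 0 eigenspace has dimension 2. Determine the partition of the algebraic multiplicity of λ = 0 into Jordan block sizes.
Block sizes for λ = 0: [3, 2]

Step 1 — from the characteristic polynomial, algebraic multiplicity of λ = 0 is 5. From dim ker(M − (0)·I) = 2, there are exactly 2 Jordan blocks for λ = 0.
Step 2 — from the minimal polynomial, the factor (x − 0)^3 tells us the largest block for λ = 0 has size 3.
Step 3 — with total size 5, 2 blocks, and largest block 3, the block sizes (in nonincreasing order) are [3, 2].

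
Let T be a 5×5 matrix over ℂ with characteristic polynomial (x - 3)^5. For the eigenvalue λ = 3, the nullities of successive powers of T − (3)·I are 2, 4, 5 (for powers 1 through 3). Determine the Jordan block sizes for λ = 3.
Block sizes for λ = 3: [3, 2]

From the dimensions of kernels of powers, the number of Jordan blocks of size at least j is d_j − d_{j−1} where d_j = dim ker(N^j) (with d_0 = 0). Computing the differences gives [2, 2, 1].
The number of blocks of size exactly k is (#blocks of size ≥ k) − (#blocks of size ≥ k + 1), so the partition is: 1 block(s) of size 2, 1 block(s) of size 3.
In nonincreasing order the block sizes are [3, 2].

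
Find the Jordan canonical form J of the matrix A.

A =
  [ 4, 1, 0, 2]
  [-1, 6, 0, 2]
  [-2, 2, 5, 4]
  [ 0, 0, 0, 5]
J_2(5) ⊕ J_1(5) ⊕ J_1(5)

The characteristic polynomial is
  det(x·I − A) = x^4 - 20*x^3 + 150*x^2 - 500*x + 625 = (x - 5)^4

Eigenvalues and multiplicities (the geometric multiplicity of λ is n − rank(A − λI), which equals the number of Jordan blocks for λ):
  λ = 5: algebraic multiplicity = 4, geometric multiplicity = 3

Determining the block sizes for each eigenvalue:
  λ = 5: 3 blocks summing to 4 forces exactly one block of size 2 and the rest size 1 → block sizes [2, 1, 1]

Assembling the blocks gives a Jordan form
J =
  [5, 1, 0, 0]
  [0, 5, 0, 0]
  [0, 0, 5, 0]
  [0, 0, 0, 5]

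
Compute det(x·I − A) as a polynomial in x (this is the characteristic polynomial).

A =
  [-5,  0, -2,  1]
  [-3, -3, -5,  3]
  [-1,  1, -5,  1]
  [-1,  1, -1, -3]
x^4 + 16*x^3 + 96*x^2 + 256*x + 256

Expanding det(x·I − A) (e.g. by cofactor expansion or by noting that A is similar to its Jordan form J, which has the same characteristic polynomial as A) gives
  χ_A(x) = x^4 + 16*x^3 + 96*x^2 + 256*x + 256
which factors as (x + 4)^4. The eigenvalues (with algebraic multiplicities) are λ = -4 with multiplicity 4.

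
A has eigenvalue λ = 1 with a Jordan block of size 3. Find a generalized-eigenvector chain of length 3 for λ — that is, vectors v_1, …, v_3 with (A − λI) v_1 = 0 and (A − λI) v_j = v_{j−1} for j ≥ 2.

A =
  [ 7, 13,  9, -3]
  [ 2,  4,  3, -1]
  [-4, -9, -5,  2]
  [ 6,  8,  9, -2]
A Jordan chain for λ = 1 of length 3:
v_1 = (8, 0, -6, -2)ᵀ
v_2 = (6, 2, -4, 6)ᵀ
v_3 = (1, 0, 0, 0)ᵀ

Let N = A − (1)·I. We want v_3 with N^3 v_3 = 0 but N^2 v_3 ≠ 0; then v_{j-1} := N · v_j for j = 3, …, 2.

Pick v_3 = (1, 0, 0, 0)ᵀ.
Then v_2 = N · v_3 = (6, 2, -4, 6)ᵀ.
Then v_1 = N · v_2 = (8, 0, -6, -2)ᵀ.

Sanity check: (A − (1)·I) v_1 = (0, 0, 0, 0)ᵀ = 0. ✓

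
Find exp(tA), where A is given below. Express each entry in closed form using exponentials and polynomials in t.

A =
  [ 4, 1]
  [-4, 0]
e^{tA} =
  [2*t*exp(2*t) + exp(2*t), t*exp(2*t)]
  [-4*t*exp(2*t), -2*t*exp(2*t) + exp(2*t)]

Strategy: write A = P · J · P⁻¹ where J is a Jordan canonical form, so e^{tA} = P · e^{tJ} · P⁻¹, and e^{tJ} can be computed block-by-block.

A has Jordan form
J =
  [2, 1]
  [0, 2]
(up to reordering of blocks).

Per-block formulas:
  For a 2×2 Jordan block J_2(2): exp(t · J_2(2)) = e^(2t)·(I + t·N), where N is the 2×2 nilpotent shift.

After assembling e^{tJ} and conjugating by P, we get:

e^{tA} =
  [2*t*exp(2*t) + exp(2*t), t*exp(2*t)]
  [-4*t*exp(2*t), -2*t*exp(2*t) + exp(2*t)]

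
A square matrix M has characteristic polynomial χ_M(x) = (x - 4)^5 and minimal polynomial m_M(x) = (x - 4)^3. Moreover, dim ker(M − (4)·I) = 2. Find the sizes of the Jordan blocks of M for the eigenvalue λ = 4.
Block sizes for λ = 4: [3, 2]

Step 1 — from the characteristic polynomial, algebraic multiplicity of λ = 4 is 5. From dim ker(M − (4)·I) = 2, there are exactly 2 Jordan blocks for λ = 4.
Step 2 — from the minimal polynomial, the factor (x − 4)^3 tells us the largest block for λ = 4 has size 3.
Step 3 — with total size 5, 2 blocks, and largest block 3, the block sizes (in nonincreasing order) are [3, 2].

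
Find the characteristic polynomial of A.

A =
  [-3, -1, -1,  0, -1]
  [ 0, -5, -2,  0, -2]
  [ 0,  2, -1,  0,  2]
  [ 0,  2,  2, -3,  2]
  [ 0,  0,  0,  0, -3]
x^5 + 15*x^4 + 90*x^3 + 270*x^2 + 405*x + 243

Expanding det(x·I − A) (e.g. by cofactor expansion or by noting that A is similar to its Jordan form J, which has the same characteristic polynomial as A) gives
  χ_A(x) = x^5 + 15*x^4 + 90*x^3 + 270*x^2 + 405*x + 243
which factors as (x + 3)^5. The eigenvalues (with algebraic multiplicities) are λ = -3 with multiplicity 5.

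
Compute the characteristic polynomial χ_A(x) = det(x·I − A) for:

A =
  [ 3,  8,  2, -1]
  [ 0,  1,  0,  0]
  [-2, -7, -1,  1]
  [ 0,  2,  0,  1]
x^4 - 4*x^3 + 6*x^2 - 4*x + 1

Expanding det(x·I − A) (e.g. by cofactor expansion or by noting that A is similar to its Jordan form J, which has the same characteristic polynomial as A) gives
  χ_A(x) = x^4 - 4*x^3 + 6*x^2 - 4*x + 1
which factors as (x - 1)^4. The eigenvalues (with algebraic multiplicities) are λ = 1 with multiplicity 4.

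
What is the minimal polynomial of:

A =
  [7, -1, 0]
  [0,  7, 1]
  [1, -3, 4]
x^3 - 18*x^2 + 108*x - 216

The characteristic polynomial is χ_A(x) = (x - 6)^3, so the eigenvalues are known. The minimal polynomial is
  m_A(x) = Π_λ (x − λ)^{k_λ}
where k_λ is the size of the *largest* Jordan block for λ (equivalently, the smallest k with (A − λI)^k v = 0 for every generalised eigenvector v of λ).

  λ = 6: largest Jordan block has size 3, contributing (x − 6)^3

So m_A(x) = (x - 6)^3 = x^3 - 18*x^2 + 108*x - 216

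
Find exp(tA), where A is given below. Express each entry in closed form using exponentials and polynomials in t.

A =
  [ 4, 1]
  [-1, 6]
e^{tA} =
  [-t*exp(5*t) + exp(5*t), t*exp(5*t)]
  [-t*exp(5*t), t*exp(5*t) + exp(5*t)]

Strategy: write A = P · J · P⁻¹ where J is a Jordan canonical form, so e^{tA} = P · e^{tJ} · P⁻¹, and e^{tJ} can be computed block-by-block.

A has Jordan form
J =
  [5, 1]
  [0, 5]
(up to reordering of blocks).

Per-block formulas:
  For a 2×2 Jordan block J_2(5): exp(t · J_2(5)) = e^(5t)·(I + t·N), where N is the 2×2 nilpotent shift.

After assembling e^{tJ} and conjugating by P, we get:

e^{tA} =
  [-t*exp(5*t) + exp(5*t), t*exp(5*t)]
  [-t*exp(5*t), t*exp(5*t) + exp(5*t)]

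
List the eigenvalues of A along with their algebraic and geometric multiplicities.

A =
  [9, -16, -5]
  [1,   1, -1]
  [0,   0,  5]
λ = 5: alg = 3, geom = 1

Step 1 — factor the characteristic polynomial to read off the algebraic multiplicities:
  χ_A(x) = (x - 5)^3

Step 2 — compute geometric multiplicities via the rank-nullity identity g(λ) = n − rank(A − λI):
  rank(A − (5)·I) = 2, so dim ker(A − (5)·I) = n − 2 = 1

Summary:
  λ = 5: algebraic multiplicity = 3, geometric multiplicity = 1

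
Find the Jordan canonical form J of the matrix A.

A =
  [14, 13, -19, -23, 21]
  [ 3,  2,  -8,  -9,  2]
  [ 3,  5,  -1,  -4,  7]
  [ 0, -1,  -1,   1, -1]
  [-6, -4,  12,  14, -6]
J_2(2) ⊕ J_2(2) ⊕ J_1(2)

The characteristic polynomial is
  det(x·I − A) = x^5 - 10*x^4 + 40*x^3 - 80*x^2 + 80*x - 32 = (x - 2)^5

Eigenvalues and multiplicities (the geometric multiplicity of λ is n − rank(A − λI), which equals the number of Jordan blocks for λ):
  λ = 2: algebraic multiplicity = 5, geometric multiplicity = 3

Determining the block sizes for each eigenvalue:
  λ = 2: with am = 5 and gm = 3, the partition is not yet determined (e.g. several partitions of 5 into 3 parts exist). Let N = A − (2)·I. Computing rank(N^1) = 2, rank(N^2) = 0; the number of blocks of size ≥ j is rank(N^{j−1}) − rank(N^j), giving [3, 2]. So we have 2 block(s) of size 2, 1 block(s) of size 1 → block sizes [2, 2, 1]

Assembling the blocks gives a Jordan form
J =
  [2, 1, 0, 0, 0]
  [0, 2, 0, 0, 0]
  [0, 0, 2, 1, 0]
  [0, 0, 0, 2, 0]
  [0, 0, 0, 0, 2]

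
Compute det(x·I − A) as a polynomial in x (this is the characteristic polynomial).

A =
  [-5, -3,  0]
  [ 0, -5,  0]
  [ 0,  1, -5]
x^3 + 15*x^2 + 75*x + 125

Expanding det(x·I − A) (e.g. by cofactor expansion or by noting that A is similar to its Jordan form J, which has the same characteristic polynomial as A) gives
  χ_A(x) = x^3 + 15*x^2 + 75*x + 125
which factors as (x + 5)^3. The eigenvalues (with algebraic multiplicities) are λ = -5 with multiplicity 3.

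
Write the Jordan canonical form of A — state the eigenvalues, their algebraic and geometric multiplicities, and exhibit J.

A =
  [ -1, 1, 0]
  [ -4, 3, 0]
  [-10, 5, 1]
J_2(1) ⊕ J_1(1)

The characteristic polynomial is
  det(x·I − A) = x^3 - 3*x^2 + 3*x - 1 = (x - 1)^3

Eigenvalues and multiplicities (the geometric multiplicity of λ is n − rank(A − λI), which equals the number of Jordan blocks for λ):
  λ = 1: algebraic multiplicity = 3, geometric multiplicity = 2

Determining the block sizes for each eigenvalue:
  λ = 1: 2 blocks summing to 3 forces exactly one block of size 2 and the rest size 1 → block sizes [2, 1]

Assembling the blocks gives a Jordan form
J =
  [1, 1, 0]
  [0, 1, 0]
  [0, 0, 1]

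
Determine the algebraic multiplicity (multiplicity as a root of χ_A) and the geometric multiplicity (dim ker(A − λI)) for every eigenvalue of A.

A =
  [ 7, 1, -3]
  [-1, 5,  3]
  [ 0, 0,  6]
λ = 6: alg = 3, geom = 2

Step 1 — factor the characteristic polynomial to read off the algebraic multiplicities:
  χ_A(x) = (x - 6)^3

Step 2 — compute geometric multiplicities via the rank-nullity identity g(λ) = n − rank(A − λI):
  rank(A − (6)·I) = 1, so dim ker(A − (6)·I) = n − 1 = 2

Summary:
  λ = 6: algebraic multiplicity = 3, geometric multiplicity = 2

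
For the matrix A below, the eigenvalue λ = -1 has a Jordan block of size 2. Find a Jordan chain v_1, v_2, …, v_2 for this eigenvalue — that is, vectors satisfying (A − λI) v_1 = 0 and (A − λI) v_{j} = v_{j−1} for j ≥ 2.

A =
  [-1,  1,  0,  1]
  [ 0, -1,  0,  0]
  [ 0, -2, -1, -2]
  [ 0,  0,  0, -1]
A Jordan chain for λ = -1 of length 2:
v_1 = (1, 0, -2, 0)ᵀ
v_2 = (0, 1, 0, 0)ᵀ

Let N = A − (-1)·I. We want v_2 with N^2 v_2 = 0 but N^1 v_2 ≠ 0; then v_{j-1} := N · v_j for j = 2, …, 2.

Pick v_2 = (0, 1, 0, 0)ᵀ.
Then v_1 = N · v_2 = (1, 0, -2, 0)ᵀ.

Sanity check: (A − (-1)·I) v_1 = (0, 0, 0, 0)ᵀ = 0. ✓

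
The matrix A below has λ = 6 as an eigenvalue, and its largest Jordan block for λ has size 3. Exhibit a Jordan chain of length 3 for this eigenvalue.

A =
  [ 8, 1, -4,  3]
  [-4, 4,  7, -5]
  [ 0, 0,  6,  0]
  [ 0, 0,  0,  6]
A Jordan chain for λ = 6 of length 3:
v_1 = (-1, 2, 0, 0)ᵀ
v_2 = (-4, 7, 0, 0)ᵀ
v_3 = (0, 0, 1, 0)ᵀ

Let N = A − (6)·I. We want v_3 with N^3 v_3 = 0 but N^2 v_3 ≠ 0; then v_{j-1} := N · v_j for j = 3, …, 2.

Pick v_3 = (0, 0, 1, 0)ᵀ.
Then v_2 = N · v_3 = (-4, 7, 0, 0)ᵀ.
Then v_1 = N · v_2 = (-1, 2, 0, 0)ᵀ.

Sanity check: (A − (6)·I) v_1 = (0, 0, 0, 0)ᵀ = 0. ✓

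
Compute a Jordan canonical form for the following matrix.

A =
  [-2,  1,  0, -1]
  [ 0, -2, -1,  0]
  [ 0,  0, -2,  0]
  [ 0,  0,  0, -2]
J_3(-2) ⊕ J_1(-2)

The characteristic polynomial is
  det(x·I − A) = x^4 + 8*x^3 + 24*x^2 + 32*x + 16 = (x + 2)^4

Eigenvalues and multiplicities (the geometric multiplicity of λ is n − rank(A − λI), which equals the number of Jordan blocks for λ):
  λ = -2: algebraic multiplicity = 4, geometric multiplicity = 2

Determining the block sizes for each eigenvalue:
  λ = -2: with am = 4 and gm = 2, the partition is not yet determined (e.g. several partitions of 4 into 2 parts exist). Let N = A − (-2)·I. Computing rank(N^1) = 2, rank(N^2) = 1, rank(N^3) = 0; the number of blocks of size ≥ j is rank(N^{j−1}) − rank(N^j), giving [2, 1, 1]. So we have 1 block(s) of size 3, 1 block(s) of size 1 → block sizes [3, 1]

Assembling the blocks gives a Jordan form
J =
  [-2,  1,  0,  0]
  [ 0, -2,  1,  0]
  [ 0,  0, -2,  0]
  [ 0,  0,  0, -2]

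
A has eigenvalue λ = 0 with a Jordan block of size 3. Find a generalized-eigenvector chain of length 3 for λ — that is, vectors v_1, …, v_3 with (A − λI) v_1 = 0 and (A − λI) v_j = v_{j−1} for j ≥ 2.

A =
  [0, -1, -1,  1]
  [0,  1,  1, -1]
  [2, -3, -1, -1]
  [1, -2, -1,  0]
A Jordan chain for λ = 0 of length 3:
v_1 = (-1, 1, -3, -2)ᵀ
v_2 = (0, 0, 2, 1)ᵀ
v_3 = (1, 0, 0, 0)ᵀ

Let N = A − (0)·I. We want v_3 with N^3 v_3 = 0 but N^2 v_3 ≠ 0; then v_{j-1} := N · v_j for j = 3, …, 2.

Pick v_3 = (1, 0, 0, 0)ᵀ.
Then v_2 = N · v_3 = (0, 0, 2, 1)ᵀ.
Then v_1 = N · v_2 = (-1, 1, -3, -2)ᵀ.

Sanity check: (A − (0)·I) v_1 = (0, 0, 0, 0)ᵀ = 0. ✓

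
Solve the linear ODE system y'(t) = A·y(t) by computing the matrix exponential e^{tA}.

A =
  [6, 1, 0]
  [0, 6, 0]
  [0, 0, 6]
e^{tA} =
  [exp(6*t), t*exp(6*t), 0]
  [0, exp(6*t), 0]
  [0, 0, exp(6*t)]

Strategy: write A = P · J · P⁻¹ where J is a Jordan canonical form, so e^{tA} = P · e^{tJ} · P⁻¹, and e^{tJ} can be computed block-by-block.

A has Jordan form
J =
  [6, 1, 0]
  [0, 6, 0]
  [0, 0, 6]
(up to reordering of blocks).

Per-block formulas:
  For a 2×2 Jordan block J_2(6): exp(t · J_2(6)) = e^(6t)·(I + t·N), where N is the 2×2 nilpotent shift.
  For a 1×1 block at λ = 6: exp(t · [6]) = [e^(6t)].

After assembling e^{tJ} and conjugating by P, we get:

e^{tA} =
  [exp(6*t), t*exp(6*t), 0]
  [0, exp(6*t), 0]
  [0, 0, exp(6*t)]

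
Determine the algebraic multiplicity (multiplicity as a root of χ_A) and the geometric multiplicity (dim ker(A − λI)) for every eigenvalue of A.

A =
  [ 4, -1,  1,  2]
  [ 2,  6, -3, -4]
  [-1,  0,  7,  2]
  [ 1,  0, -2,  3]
λ = 5: alg = 4, geom = 2

Step 1 — factor the characteristic polynomial to read off the algebraic multiplicities:
  χ_A(x) = (x - 5)^4

Step 2 — compute geometric multiplicities via the rank-nullity identity g(λ) = n − rank(A − λI):
  rank(A − (5)·I) = 2, so dim ker(A − (5)·I) = n − 2 = 2

Summary:
  λ = 5: algebraic multiplicity = 4, geometric multiplicity = 2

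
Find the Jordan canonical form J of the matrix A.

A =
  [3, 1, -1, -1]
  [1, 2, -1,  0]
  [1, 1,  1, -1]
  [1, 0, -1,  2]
J_2(2) ⊕ J_2(2)

The characteristic polynomial is
  det(x·I − A) = x^4 - 8*x^3 + 24*x^2 - 32*x + 16 = (x - 2)^4

Eigenvalues and multiplicities (the geometric multiplicity of λ is n − rank(A − λI), which equals the number of Jordan blocks for λ):
  λ = 2: algebraic multiplicity = 4, geometric multiplicity = 2

Determining the block sizes for each eigenvalue:
  λ = 2: with am = 4 and gm = 2, the partition is not yet determined (e.g. several partitions of 4 into 2 parts exist). Let N = A − (2)·I. Computing rank(N^1) = 2, rank(N^2) = 0; the number of blocks of size ≥ j is rank(N^{j−1}) − rank(N^j), giving [2, 2]. So we have 2 block(s) of size 2 → block sizes [2, 2]

Assembling the blocks gives a Jordan form
J =
  [2, 1, 0, 0]
  [0, 2, 0, 0]
  [0, 0, 2, 1]
  [0, 0, 0, 2]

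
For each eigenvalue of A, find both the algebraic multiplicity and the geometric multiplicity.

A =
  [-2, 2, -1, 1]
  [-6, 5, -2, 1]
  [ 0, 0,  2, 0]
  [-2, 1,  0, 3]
λ = 2: alg = 4, geom = 2

Step 1 — factor the characteristic polynomial to read off the algebraic multiplicities:
  χ_A(x) = (x - 2)^4

Step 2 — compute geometric multiplicities via the rank-nullity identity g(λ) = n − rank(A − λI):
  rank(A − (2)·I) = 2, so dim ker(A − (2)·I) = n − 2 = 2

Summary:
  λ = 2: algebraic multiplicity = 4, geometric multiplicity = 2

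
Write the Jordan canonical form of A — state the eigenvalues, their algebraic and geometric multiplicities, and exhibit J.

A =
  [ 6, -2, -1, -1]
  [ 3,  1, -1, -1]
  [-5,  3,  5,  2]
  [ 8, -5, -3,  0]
J_2(3) ⊕ J_2(3)

The characteristic polynomial is
  det(x·I − A) = x^4 - 12*x^3 + 54*x^2 - 108*x + 81 = (x - 3)^4

Eigenvalues and multiplicities (the geometric multiplicity of λ is n − rank(A − λI), which equals the number of Jordan blocks for λ):
  λ = 3: algebraic multiplicity = 4, geometric multiplicity = 2

Determining the block sizes for each eigenvalue:
  λ = 3: with am = 4 and gm = 2, the partition is not yet determined (e.g. several partitions of 4 into 2 parts exist). Let N = A − (3)·I. Computing rank(N^1) = 2, rank(N^2) = 0; the number of blocks of size ≥ j is rank(N^{j−1}) − rank(N^j), giving [2, 2]. So we have 2 block(s) of size 2 → block sizes [2, 2]

Assembling the blocks gives a Jordan form
J =
  [3, 1, 0, 0]
  [0, 3, 0, 0]
  [0, 0, 3, 1]
  [0, 0, 0, 3]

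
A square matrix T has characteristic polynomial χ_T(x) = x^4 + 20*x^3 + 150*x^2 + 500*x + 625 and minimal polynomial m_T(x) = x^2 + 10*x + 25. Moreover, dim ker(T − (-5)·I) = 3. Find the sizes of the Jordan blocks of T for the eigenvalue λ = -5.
Block sizes for λ = -5: [2, 1, 1]

Step 1 — from the characteristic polynomial, algebraic multiplicity of λ = -5 is 4. From dim ker(T − (-5)·I) = 3, there are exactly 3 Jordan blocks for λ = -5.
Step 2 — from the minimal polynomial, the factor (x + 5)^2 tells us the largest block for λ = -5 has size 2.
Step 3 — with total size 4, 3 blocks, and largest block 2, the block sizes (in nonincreasing order) are [2, 1, 1].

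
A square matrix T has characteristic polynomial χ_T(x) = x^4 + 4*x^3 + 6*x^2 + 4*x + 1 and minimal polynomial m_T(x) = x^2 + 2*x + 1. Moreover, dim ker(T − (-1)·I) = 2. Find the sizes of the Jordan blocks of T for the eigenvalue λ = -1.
Block sizes for λ = -1: [2, 2]

Step 1 — from the characteristic polynomial, algebraic multiplicity of λ = -1 is 4. From dim ker(T − (-1)·I) = 2, there are exactly 2 Jordan blocks for λ = -1.
Step 2 — from the minimal polynomial, the factor (x + 1)^2 tells us the largest block for λ = -1 has size 2.
Step 3 — with total size 4, 2 blocks, and largest block 2, the block sizes (in nonincreasing order) are [2, 2].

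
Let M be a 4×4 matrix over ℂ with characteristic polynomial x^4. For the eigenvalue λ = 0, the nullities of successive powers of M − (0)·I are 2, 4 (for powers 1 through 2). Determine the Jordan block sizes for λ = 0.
Block sizes for λ = 0: [2, 2]

From the dimensions of kernels of powers, the number of Jordan blocks of size at least j is d_j − d_{j−1} where d_j = dim ker(N^j) (with d_0 = 0). Computing the differences gives [2, 2].
The number of blocks of size exactly k is (#blocks of size ≥ k) − (#blocks of size ≥ k + 1), so the partition is: 2 block(s) of size 2.
In nonincreasing order the block sizes are [2, 2].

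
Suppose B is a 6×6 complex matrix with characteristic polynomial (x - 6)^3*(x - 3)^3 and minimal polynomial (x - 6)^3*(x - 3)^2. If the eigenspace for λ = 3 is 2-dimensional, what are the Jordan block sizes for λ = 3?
Block sizes for λ = 3: [2, 1]

Step 1 — from the characteristic polynomial, algebraic multiplicity of λ = 3 is 3. From dim ker(B − (3)·I) = 2, there are exactly 2 Jordan blocks for λ = 3.
Step 2 — from the minimal polynomial, the factor (x − 3)^2 tells us the largest block for λ = 3 has size 2.
Step 3 — with total size 3, 2 blocks, and largest block 2, the block sizes (in nonincreasing order) are [2, 1].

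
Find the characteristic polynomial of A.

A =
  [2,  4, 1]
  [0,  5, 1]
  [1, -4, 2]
x^3 - 9*x^2 + 27*x - 27

Expanding det(x·I − A) (e.g. by cofactor expansion or by noting that A is similar to its Jordan form J, which has the same characteristic polynomial as A) gives
  χ_A(x) = x^3 - 9*x^2 + 27*x - 27
which factors as (x - 3)^3. The eigenvalues (with algebraic multiplicities) are λ = 3 with multiplicity 3.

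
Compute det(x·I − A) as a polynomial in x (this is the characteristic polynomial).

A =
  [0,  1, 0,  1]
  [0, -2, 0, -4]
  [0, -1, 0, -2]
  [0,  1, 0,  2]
x^4

Expanding det(x·I − A) (e.g. by cofactor expansion or by noting that A is similar to its Jordan form J, which has the same characteristic polynomial as A) gives
  χ_A(x) = x^4
which factors as x^4. The eigenvalues (with algebraic multiplicities) are λ = 0 with multiplicity 4.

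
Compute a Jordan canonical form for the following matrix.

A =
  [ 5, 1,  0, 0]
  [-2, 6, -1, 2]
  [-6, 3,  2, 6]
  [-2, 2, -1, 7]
J_3(5) ⊕ J_1(5)

The characteristic polynomial is
  det(x·I − A) = x^4 - 20*x^3 + 150*x^2 - 500*x + 625 = (x - 5)^4

Eigenvalues and multiplicities (the geometric multiplicity of λ is n − rank(A − λI), which equals the number of Jordan blocks for λ):
  λ = 5: algebraic multiplicity = 4, geometric multiplicity = 2

Determining the block sizes for each eigenvalue:
  λ = 5: with am = 4 and gm = 2, the partition is not yet determined (e.g. several partitions of 4 into 2 parts exist). Let N = A − (5)·I. Computing rank(N^1) = 2, rank(N^2) = 1, rank(N^3) = 0; the number of blocks of size ≥ j is rank(N^{j−1}) − rank(N^j), giving [2, 1, 1]. So we have 1 block(s) of size 3, 1 block(s) of size 1 → block sizes [3, 1]

Assembling the blocks gives a Jordan form
J =
  [5, 1, 0, 0]
  [0, 5, 1, 0]
  [0, 0, 5, 0]
  [0, 0, 0, 5]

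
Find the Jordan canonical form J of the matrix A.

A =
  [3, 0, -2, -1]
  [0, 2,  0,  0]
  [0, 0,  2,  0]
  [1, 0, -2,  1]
J_2(2) ⊕ J_1(2) ⊕ J_1(2)

The characteristic polynomial is
  det(x·I − A) = x^4 - 8*x^3 + 24*x^2 - 32*x + 16 = (x - 2)^4

Eigenvalues and multiplicities (the geometric multiplicity of λ is n − rank(A − λI), which equals the number of Jordan blocks for λ):
  λ = 2: algebraic multiplicity = 4, geometric multiplicity = 3

Determining the block sizes for each eigenvalue:
  λ = 2: 3 blocks summing to 4 forces exactly one block of size 2 and the rest size 1 → block sizes [2, 1, 1]

Assembling the blocks gives a Jordan form
J =
  [2, 1, 0, 0]
  [0, 2, 0, 0]
  [0, 0, 2, 0]
  [0, 0, 0, 2]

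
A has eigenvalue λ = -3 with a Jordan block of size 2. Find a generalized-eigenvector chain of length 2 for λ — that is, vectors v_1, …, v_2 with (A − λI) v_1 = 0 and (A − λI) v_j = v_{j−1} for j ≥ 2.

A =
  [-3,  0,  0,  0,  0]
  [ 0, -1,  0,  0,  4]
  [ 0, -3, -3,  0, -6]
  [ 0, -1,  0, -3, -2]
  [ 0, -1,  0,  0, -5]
A Jordan chain for λ = -3 of length 2:
v_1 = (0, 2, -3, -1, -1)ᵀ
v_2 = (0, 1, 0, 0, 0)ᵀ

Let N = A − (-3)·I. We want v_2 with N^2 v_2 = 0 but N^1 v_2 ≠ 0; then v_{j-1} := N · v_j for j = 2, …, 2.

Pick v_2 = (0, 1, 0, 0, 0)ᵀ.
Then v_1 = N · v_2 = (0, 2, -3, -1, -1)ᵀ.

Sanity check: (A − (-3)·I) v_1 = (0, 0, 0, 0, 0)ᵀ = 0. ✓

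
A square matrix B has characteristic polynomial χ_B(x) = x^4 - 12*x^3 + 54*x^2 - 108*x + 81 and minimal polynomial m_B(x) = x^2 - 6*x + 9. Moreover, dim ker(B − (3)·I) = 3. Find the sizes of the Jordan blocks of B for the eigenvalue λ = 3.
Block sizes for λ = 3: [2, 1, 1]

Step 1 — from the characteristic polynomial, algebraic multiplicity of λ = 3 is 4. From dim ker(B − (3)·I) = 3, there are exactly 3 Jordan blocks for λ = 3.
Step 2 — from the minimal polynomial, the factor (x − 3)^2 tells us the largest block for λ = 3 has size 2.
Step 3 — with total size 4, 3 blocks, and largest block 2, the block sizes (in nonincreasing order) are [2, 1, 1].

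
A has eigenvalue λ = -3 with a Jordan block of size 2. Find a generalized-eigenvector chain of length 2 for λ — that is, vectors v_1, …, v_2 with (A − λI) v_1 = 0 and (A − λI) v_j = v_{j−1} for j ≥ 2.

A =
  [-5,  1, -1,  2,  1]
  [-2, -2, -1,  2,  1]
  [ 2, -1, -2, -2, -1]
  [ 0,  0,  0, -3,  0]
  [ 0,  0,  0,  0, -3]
A Jordan chain for λ = -3 of length 2:
v_1 = (-2, -2, 2, 0, 0)ᵀ
v_2 = (1, 0, 0, 0, 0)ᵀ

Let N = A − (-3)·I. We want v_2 with N^2 v_2 = 0 but N^1 v_2 ≠ 0; then v_{j-1} := N · v_j for j = 2, …, 2.

Pick v_2 = (1, 0, 0, 0, 0)ᵀ.
Then v_1 = N · v_2 = (-2, -2, 2, 0, 0)ᵀ.

Sanity check: (A − (-3)·I) v_1 = (0, 0, 0, 0, 0)ᵀ = 0. ✓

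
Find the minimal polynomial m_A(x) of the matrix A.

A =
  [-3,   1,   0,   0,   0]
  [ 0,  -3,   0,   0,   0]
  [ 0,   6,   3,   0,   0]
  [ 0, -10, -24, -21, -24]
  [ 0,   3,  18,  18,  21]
x^3 + 3*x^2 - 9*x - 27

The characteristic polynomial is χ_A(x) = (x - 3)^2*(x + 3)^3, so the eigenvalues are known. The minimal polynomial is
  m_A(x) = Π_λ (x − λ)^{k_λ}
where k_λ is the size of the *largest* Jordan block for λ (equivalently, the smallest k with (A − λI)^k v = 0 for every generalised eigenvector v of λ).

  λ = -3: largest Jordan block has size 2, contributing (x + 3)^2
  λ = 3: largest Jordan block has size 1, contributing (x − 3)

So m_A(x) = (x - 3)*(x + 3)^2 = x^3 + 3*x^2 - 9*x - 27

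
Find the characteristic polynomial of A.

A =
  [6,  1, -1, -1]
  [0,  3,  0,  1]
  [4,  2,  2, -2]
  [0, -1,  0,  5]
x^4 - 16*x^3 + 96*x^2 - 256*x + 256

Expanding det(x·I − A) (e.g. by cofactor expansion or by noting that A is similar to its Jordan form J, which has the same characteristic polynomial as A) gives
  χ_A(x) = x^4 - 16*x^3 + 96*x^2 - 256*x + 256
which factors as (x - 4)^4. The eigenvalues (with algebraic multiplicities) are λ = 4 with multiplicity 4.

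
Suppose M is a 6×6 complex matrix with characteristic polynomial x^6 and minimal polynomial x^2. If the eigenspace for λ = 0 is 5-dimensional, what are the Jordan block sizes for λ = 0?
Block sizes for λ = 0: [2, 1, 1, 1, 1]

Step 1 — from the characteristic polynomial, algebraic multiplicity of λ = 0 is 6. From dim ker(M − (0)·I) = 5, there are exactly 5 Jordan blocks for λ = 0.
Step 2 — from the minimal polynomial, the factor (x − 0)^2 tells us the largest block for λ = 0 has size 2.
Step 3 — with total size 6, 5 blocks, and largest block 2, the block sizes (in nonincreasing order) are [2, 1, 1, 1, 1].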